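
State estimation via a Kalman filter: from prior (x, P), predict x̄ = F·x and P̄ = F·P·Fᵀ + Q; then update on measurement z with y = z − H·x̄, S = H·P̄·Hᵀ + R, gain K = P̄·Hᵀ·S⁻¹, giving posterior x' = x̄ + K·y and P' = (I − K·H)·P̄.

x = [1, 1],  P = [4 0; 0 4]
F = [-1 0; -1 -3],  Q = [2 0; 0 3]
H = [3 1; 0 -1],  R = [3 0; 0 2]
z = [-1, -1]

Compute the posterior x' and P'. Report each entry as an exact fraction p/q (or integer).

x' = [-43/73, 395/511]
P' = [178/365 -204/365; -204/365 4614/2555]

x̄ = F·x = [-1, -4]
P̄ = F·P·Fᵀ + Q = [6 4; 4 43]
y = z − H·x̄ = [6, -5]
S = H·P̄·Hᵀ + R = [124 -55; -55 45]
K = P̄·Hᵀ·S⁻¹ = [22/73 102/365; 22/511 -2307/2555]
x' = x̄ + K·y = [-43/73, 395/511]
P' = (I − K·H)·P̄ = [178/365 -204/365; -204/365 4614/2555]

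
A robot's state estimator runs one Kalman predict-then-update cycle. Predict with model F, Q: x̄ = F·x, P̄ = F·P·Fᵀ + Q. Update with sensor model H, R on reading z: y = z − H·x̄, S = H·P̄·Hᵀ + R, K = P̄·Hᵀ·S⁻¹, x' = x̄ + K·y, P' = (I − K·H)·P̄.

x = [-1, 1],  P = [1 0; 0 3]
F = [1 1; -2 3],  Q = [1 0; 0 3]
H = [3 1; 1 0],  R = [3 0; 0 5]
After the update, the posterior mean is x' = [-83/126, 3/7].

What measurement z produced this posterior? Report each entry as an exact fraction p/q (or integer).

x̄ = F·x = [0, 5]
P̄ = F·P·Fᵀ + Q = [5 7; 7 34]
S = H·P̄·Hᵀ + R = [124 22; 22 10]
K = P̄·Hᵀ·S⁻¹ = [55/378 34/189; 11/21 -19/42]
x' − x̄ = [-83/126, -32/7] = K·y
y = (KᵀK)⁻¹·Kᵀ·(x' − x̄) = [-7, 2]
z = y + H·x̄ = [-7, 2] + [5, 0] = [-2, 2]

z = [-2, 2]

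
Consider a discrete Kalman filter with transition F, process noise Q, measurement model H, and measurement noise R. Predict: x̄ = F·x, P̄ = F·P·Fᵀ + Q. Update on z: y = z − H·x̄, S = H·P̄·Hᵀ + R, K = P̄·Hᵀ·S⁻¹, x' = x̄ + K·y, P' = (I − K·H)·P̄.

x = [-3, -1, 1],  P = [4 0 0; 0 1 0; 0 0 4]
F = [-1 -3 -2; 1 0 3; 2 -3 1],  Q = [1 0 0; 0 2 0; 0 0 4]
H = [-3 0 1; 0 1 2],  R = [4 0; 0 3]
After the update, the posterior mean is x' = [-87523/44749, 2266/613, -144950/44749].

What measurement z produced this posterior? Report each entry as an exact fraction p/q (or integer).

z = [3, -3]

x̄ = F·x = [4, 0, -2]
P̄ = F·P·Fᵀ + Q = [30 -28 -7; -28 42 20; -7 20 33]
S = H·P̄·Hᵀ + R = [349 212; 212 257]
K = P̄·Hᵀ·S⁻¹ = [-16025/44749 5906/44749; 128/613 90/613; -4354/44749 18566/44749]
x' − x̄ = [-266519/44749, 2266/613, -55452/44749] = K·y
y = (KᵀK)⁻¹·Kᵀ·(x' − x̄) = [17, 1]
z = y + H·x̄ = [17, 1] + [-14, -4] = [3, -3]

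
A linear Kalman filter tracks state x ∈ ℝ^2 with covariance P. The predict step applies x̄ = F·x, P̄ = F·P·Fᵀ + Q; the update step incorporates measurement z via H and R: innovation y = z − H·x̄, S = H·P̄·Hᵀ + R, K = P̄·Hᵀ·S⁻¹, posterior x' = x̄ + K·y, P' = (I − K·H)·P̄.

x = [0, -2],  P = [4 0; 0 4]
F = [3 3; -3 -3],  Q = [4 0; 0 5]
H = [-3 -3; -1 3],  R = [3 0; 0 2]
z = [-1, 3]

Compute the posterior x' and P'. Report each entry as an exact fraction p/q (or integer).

x̄ = F·x = [-6, 6]
P̄ = F·P·Fᵀ + Q = [76 -72; -72 77]
y = z − H·x̄ = [-1, -21]
S = H·P̄·Hᵀ + R = [84 -33; -33 1203]
K = P̄·Hᵀ·S⁻¹ = [-8024/33321 -8308/33321; -894/11107 2773/11107]
x' = x̄ + K·y = [-17434/33321, 9303/11107]
P' = (I − K·H)·P̄ = [10172/33321 -716/11107; -716/11107 1610/11107]

x' = [-17434/33321, 9303/11107]
P' = [10172/33321 -716/11107; -716/11107 1610/11107]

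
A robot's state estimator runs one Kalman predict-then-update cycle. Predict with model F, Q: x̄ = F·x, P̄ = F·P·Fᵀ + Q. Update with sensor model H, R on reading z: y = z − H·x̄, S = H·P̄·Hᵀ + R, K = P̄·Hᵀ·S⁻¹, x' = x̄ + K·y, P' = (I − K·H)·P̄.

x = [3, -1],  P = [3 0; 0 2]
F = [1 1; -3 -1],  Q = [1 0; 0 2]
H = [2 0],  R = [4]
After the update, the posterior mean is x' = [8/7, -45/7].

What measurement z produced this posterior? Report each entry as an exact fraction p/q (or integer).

z = [2]

x̄ = F·x = [2, -8]
P̄ = F·P·Fᵀ + Q = [6 -11; -11 31]
S = H·P̄·Hᵀ + R = [28]
K = P̄·Hᵀ·S⁻¹ = [3/7; -11/14]
x' − x̄ = [-6/7, 11/7] = K·y
y = (KᵀK)⁻¹·Kᵀ·(x' − x̄) = [-2]
z = y + H·x̄ = [-2] + [4] = [2]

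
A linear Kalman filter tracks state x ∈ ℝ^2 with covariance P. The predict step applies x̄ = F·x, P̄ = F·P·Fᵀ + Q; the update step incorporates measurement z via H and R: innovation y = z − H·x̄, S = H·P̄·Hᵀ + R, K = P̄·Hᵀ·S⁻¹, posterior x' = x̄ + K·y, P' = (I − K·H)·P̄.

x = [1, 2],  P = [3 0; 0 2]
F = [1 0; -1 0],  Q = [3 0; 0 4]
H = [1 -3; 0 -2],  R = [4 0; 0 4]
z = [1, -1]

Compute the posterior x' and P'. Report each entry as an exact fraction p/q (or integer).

x' = [277/304, 23/304]
P' = [453/152 87/152; 87/152 61/152]

x̄ = F·x = [1, -1]
P̄ = F·P·Fᵀ + Q = [6 -3; -3 7]
y = z − H·x̄ = [-3, -3]
S = H·P̄·Hᵀ + R = [91 48; 48 32]
K = P̄·Hᵀ·S⁻¹ = [6/19 -87/304; -3/19 -61/304]
x' = x̄ + K·y = [277/304, 23/304]
P' = (I − K·H)·P̄ = [453/152 87/152; 87/152 61/152]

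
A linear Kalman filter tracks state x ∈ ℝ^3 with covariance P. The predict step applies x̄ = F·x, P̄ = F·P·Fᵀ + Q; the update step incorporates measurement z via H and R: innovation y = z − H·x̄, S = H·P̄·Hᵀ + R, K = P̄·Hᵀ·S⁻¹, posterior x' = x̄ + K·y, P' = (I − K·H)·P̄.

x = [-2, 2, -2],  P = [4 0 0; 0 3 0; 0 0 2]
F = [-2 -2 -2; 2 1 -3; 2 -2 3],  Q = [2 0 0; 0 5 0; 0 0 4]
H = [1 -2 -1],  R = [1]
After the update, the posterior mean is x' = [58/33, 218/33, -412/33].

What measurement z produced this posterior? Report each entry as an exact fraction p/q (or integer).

z = [1]

x̄ = F·x = [4, 4, -14]
P̄ = F·P·Fᵀ + Q = [38 -10 -16; -10 42 -8; -16 -8 50]
S = H·P̄·Hᵀ + R = [297]
K = P̄·Hᵀ·S⁻¹ = [74/297; -86/297; -50/297]
x' − x̄ = [-74/33, 86/33, 50/33] = K·y
y = (KᵀK)⁻¹·Kᵀ·(x' − x̄) = [-9]
z = y + H·x̄ = [-9] + [10] = [1]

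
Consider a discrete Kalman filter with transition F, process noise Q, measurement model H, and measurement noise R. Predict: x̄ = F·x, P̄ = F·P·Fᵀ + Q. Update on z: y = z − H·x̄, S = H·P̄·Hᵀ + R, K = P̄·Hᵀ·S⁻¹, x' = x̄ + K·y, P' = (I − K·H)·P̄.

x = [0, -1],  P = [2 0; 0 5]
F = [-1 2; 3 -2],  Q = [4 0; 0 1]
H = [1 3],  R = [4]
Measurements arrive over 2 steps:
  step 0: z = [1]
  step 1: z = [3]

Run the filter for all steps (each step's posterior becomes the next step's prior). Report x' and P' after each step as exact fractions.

step 0: x' = [-98/75, 59/75], P' = [3146/225 -1118/225; -1118/225 494/225]
step 1: x' = [-2212/31625, 1383/1375], P' = [211614/31625 -10178/4125; -10178/4125 5546/4125]

step 0: x̄ = F·x = [-2, 2]
step 0: P̄ = F·P·Fᵀ + Q = [26 -26; -26 39]
step 0: y = z − H·x̄ = [-3]
step 0: S = H·P̄·Hᵀ + R = [225]
step 0: K = P̄·Hᵀ·S⁻¹ = [-52/225; 91/225]
step 0: x' = x̄ + K·y = [-98/75, 59/75]
step 0: P' = (I − K·H)·P̄ = [3146/225 -1118/225; -1118/225 494/225]
step 1: x̄ = F·x = [72/25, -412/75]
step 1: P̄ = F·P·Fᵀ + Q = [1166/25 -2262/25; -2262/25 43931/225]
step 1: y = z − H·x̄ = [83/5]
step 1: S = H·P̄·Hᵀ + R = [1265]
step 1: K = P̄·Hᵀ·S⁻¹ = [-1124/6325; 323/825]
step 1: x' = x̄ + K·y = [-2212/31625, 1383/1375]
step 1: P' = (I − K·H)·P̄ = [211614/31625 -10178/4125; -10178/4125 5546/4125]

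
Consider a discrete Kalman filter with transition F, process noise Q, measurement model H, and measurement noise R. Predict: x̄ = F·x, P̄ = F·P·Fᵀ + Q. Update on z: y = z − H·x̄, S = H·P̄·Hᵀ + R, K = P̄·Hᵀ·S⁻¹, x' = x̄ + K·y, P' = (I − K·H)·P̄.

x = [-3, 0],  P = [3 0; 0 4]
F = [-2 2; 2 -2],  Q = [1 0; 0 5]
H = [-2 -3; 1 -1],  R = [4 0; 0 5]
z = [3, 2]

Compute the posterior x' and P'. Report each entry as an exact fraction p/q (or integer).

x̄ = F·x = [6, -6]
P̄ = F·P·Fᵀ + Q = [29 -28; -28 33]
y = z − H·x̄ = [-3, -10]
S = H·P̄·Hᵀ + R = [81 69; 69 123]
K = P̄·Hᵀ·S⁻¹ = [-245/1734 941/1734; -60/289 -329/867]
x' = x̄ + K·y = [1729/1734, -1372/867]
P' = (I − K·H)·P̄ = [3019/1734 -281/289; -281/289 802/867]

x' = [1729/1734, -1372/867]
P' = [3019/1734 -281/289; -281/289 802/867]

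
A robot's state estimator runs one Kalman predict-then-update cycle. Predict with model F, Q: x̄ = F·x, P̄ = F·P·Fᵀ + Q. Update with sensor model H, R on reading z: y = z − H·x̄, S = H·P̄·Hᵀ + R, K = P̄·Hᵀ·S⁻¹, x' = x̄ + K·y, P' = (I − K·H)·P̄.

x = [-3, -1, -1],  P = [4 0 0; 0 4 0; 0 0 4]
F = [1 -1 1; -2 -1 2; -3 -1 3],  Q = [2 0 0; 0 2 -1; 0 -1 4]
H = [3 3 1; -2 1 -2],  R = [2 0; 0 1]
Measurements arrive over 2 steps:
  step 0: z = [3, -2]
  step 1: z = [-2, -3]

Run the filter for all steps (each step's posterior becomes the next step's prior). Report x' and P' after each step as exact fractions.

step 0: x̄ = F·x = [-3, 5, 7]
step 0: P̄ = F·P·Fᵀ + Q = [14 4 4; 4 38 51; 4 51 80]
step 0: y = z − H·x̄ = [-10, 1]
step 0: S = H·P̄·Hᵀ + R = [952 -429; -429 227]
step 0: K = P̄·Hᵀ·S⁻¹ = [-562/32063 -5582/32063; 9291/32063 7389/32063; 5422/32063 -6279/32063]
step 0: x' = x̄ + K·y = [-96151/32063, 74794/32063, 163942/32063]
step 0: P' = (I − K·H)·P̄ = [302854/32063 -174178/32063 -387152/32063; -174178/32063 105895/32063 223431/32063; -387152/32063 223431/32063 502007/32063]
step 1: x̄ = F·x = [-7003/32063, 445392/32063, 705485/32063]
step 1: P̄ = F·P·Fᵀ + Q = [102072/32063 -340270/32063 -538726/32063; -340270/32063 4896245/32063 7560777/32063; -538726/32063 7560777/32063 12060978/32063]
step 1: y = z − H·x̄ = [-2084778/32063, 855383/32063]
step 1: S = H·P̄·Hᵀ + R = [93117403/32063 -42518920/32063; -42518920/32063 20388672/32063]
step 1: K = P̄·Hᵀ·S⁻¹ = [-5632135/176764552 -56992461/1414116416; 105229441/353529104 431568491/2828232832; 66536423/353529104 -1037788547/2828232832]
step 1: x' = x̄ + K·y = [1100351483/1414116416, -3936361549/2828232832, -66750091/2828232832]
step 1: P' = (I − K·H)·P̄ = [1844024245/707058208 -2141344963/1414116416 -4730224741/1414116416; -2141344963/1414116416 2989952901/2828232832 5561882131/2828232832; -4730224741/1414116416 5561882131/2828232832 12760284821/2828232832]

step 0: x' = [-96151/32063, 74794/32063, 163942/32063], P' = [302854/32063 -174178/32063 -387152/32063; -174178/32063 105895/32063 223431/32063; -387152/32063 223431/32063 502007/32063]
step 1: x' = [1100351483/1414116416, -3936361549/2828232832, -66750091/2828232832], P' = [1844024245/707058208 -2141344963/1414116416 -4730224741/1414116416; -2141344963/1414116416 2989952901/2828232832 5561882131/2828232832; -4730224741/1414116416 5561882131/2828232832 12760284821/2828232832]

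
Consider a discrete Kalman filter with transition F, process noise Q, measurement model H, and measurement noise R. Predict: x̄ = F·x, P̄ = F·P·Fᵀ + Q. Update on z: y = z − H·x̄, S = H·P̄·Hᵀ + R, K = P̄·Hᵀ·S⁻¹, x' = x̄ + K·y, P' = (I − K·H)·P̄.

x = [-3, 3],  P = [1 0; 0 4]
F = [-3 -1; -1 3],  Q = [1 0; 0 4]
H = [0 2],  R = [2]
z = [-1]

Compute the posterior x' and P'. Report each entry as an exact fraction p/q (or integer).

x' = [723/83, -29/83]
P' = [1000/83 -9/83; -9/83 41/83]

x̄ = F·x = [6, 12]
P̄ = F·P·Fᵀ + Q = [14 -9; -9 41]
y = z − H·x̄ = [-25]
S = H·P̄·Hᵀ + R = [166]
K = P̄·Hᵀ·S⁻¹ = [-9/83; 41/83]
x' = x̄ + K·y = [723/83, -29/83]
P' = (I − K·H)·P̄ = [1000/83 -9/83; -9/83 41/83]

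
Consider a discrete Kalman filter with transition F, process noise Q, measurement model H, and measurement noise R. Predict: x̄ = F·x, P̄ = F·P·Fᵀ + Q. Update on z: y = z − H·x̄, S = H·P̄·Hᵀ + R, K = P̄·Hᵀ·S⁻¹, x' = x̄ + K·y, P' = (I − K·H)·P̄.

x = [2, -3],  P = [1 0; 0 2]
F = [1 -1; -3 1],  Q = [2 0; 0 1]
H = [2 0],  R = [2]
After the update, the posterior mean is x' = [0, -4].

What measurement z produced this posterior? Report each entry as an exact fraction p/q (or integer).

z = [-1]

x̄ = F·x = [5, -9]
P̄ = F·P·Fᵀ + Q = [5 -5; -5 12]
S = H·P̄·Hᵀ + R = [22]
K = P̄·Hᵀ·S⁻¹ = [5/11; -5/11]
x' − x̄ = [-5, 5] = K·y
y = (KᵀK)⁻¹·Kᵀ·(x' − x̄) = [-11]
z = y + H·x̄ = [-11] + [10] = [-1]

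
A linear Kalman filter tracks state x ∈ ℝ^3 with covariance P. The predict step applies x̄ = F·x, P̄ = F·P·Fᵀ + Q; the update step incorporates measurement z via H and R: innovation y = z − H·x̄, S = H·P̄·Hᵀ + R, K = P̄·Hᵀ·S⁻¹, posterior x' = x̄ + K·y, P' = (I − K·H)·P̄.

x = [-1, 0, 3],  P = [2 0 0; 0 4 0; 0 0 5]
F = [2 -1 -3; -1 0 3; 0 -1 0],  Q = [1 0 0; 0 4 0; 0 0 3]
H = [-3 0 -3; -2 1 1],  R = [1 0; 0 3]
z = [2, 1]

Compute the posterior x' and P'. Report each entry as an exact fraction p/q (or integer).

x' = [-20962/37519, 15153/75038, -7967/75038]
P' = [19895/37519 34750/37519 -18273/37519; 34750/37519 287339/75038 -68539/75038; -18273/37519 -68539/75038 41587/75038]

x̄ = F·x = [-11, 10, 0]
P̄ = F·P·Fᵀ + Q = [58 -49 4; -49 51 0; 4 0 7]
y = z − H·x̄ = [-31, -31]
S = H·P̄·Hᵀ + R = [658 486; 486 473]
K = P̄·Hᵀ·S⁻¹ = [-4866/37519 -7771/37519; -2883/75038 13300/37519; -15123/75038 7690/37519]
x' = x̄ + K·y = [-20962/37519, 15153/75038, -7967/75038]
P' = (I − K·H)·P̄ = [19895/37519 34750/37519 -18273/37519; 34750/37519 287339/75038 -68539/75038; -18273/37519 -68539/75038 41587/75038]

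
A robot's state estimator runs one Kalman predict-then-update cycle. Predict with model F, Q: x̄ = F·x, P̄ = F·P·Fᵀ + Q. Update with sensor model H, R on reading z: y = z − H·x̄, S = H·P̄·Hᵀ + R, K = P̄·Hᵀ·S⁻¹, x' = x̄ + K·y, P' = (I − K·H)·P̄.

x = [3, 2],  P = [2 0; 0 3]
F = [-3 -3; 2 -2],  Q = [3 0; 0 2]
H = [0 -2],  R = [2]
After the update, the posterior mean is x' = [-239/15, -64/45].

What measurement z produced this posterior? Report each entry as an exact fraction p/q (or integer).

z = [3]

x̄ = F·x = [-15, 2]
P̄ = F·P·Fᵀ + Q = [48 6; 6 22]
S = H·P̄·Hᵀ + R = [90]
K = P̄·Hᵀ·S⁻¹ = [-2/15; -22/45]
x' − x̄ = [-14/15, -154/45] = K·y
y = (KᵀK)⁻¹·Kᵀ·(x' − x̄) = [7]
z = y + H·x̄ = [7] + [-4] = [3]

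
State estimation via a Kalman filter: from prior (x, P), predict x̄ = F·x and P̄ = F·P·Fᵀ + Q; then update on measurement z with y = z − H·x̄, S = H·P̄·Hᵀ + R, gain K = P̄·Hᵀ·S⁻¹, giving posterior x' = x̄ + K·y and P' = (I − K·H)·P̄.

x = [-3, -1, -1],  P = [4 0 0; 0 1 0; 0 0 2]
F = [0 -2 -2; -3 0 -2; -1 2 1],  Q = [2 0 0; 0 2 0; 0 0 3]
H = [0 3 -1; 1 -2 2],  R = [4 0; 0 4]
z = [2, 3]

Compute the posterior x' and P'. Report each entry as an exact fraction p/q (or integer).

x̄ = F·x = [4, 11, 0]
P̄ = F·P·Fᵀ + Q = [14 8 -8; 8 46 8; -8 8 13]
y = z − H·x̄ = [-31, 21]
S = H·P̄·Hᵀ + R = [383 -206; -206 126]
K = P̄·Hᵀ·S⁻¹ = [162/2911 -151/2911; 1186/2911 368/2911; 899/2911 1516/2911]
x' = x̄ + K·y = [3451/2911, 2983/2911, 3967/2911]
P' = (I − K·H)·P̄ = [32852/2911 -8040/2911 -24768/2911; -8040/2911 4750/2911 9506/2911; -24768/2911 9506/2911 24922/2911]

x' = [3451/2911, 2983/2911, 3967/2911]
P' = [32852/2911 -8040/2911 -24768/2911; -8040/2911 4750/2911 9506/2911; -24768/2911 9506/2911 24922/2911]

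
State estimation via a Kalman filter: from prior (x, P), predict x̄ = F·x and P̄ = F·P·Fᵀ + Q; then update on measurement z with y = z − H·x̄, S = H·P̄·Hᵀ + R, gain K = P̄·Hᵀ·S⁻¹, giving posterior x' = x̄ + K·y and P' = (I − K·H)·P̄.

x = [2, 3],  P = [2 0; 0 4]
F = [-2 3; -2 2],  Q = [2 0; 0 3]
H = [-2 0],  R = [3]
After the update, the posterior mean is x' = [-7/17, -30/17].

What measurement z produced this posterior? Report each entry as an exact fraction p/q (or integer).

x̄ = F·x = [5, 2]
P̄ = F·P·Fᵀ + Q = [46 32; 32 27]
S = H·P̄·Hᵀ + R = [187]
K = P̄·Hᵀ·S⁻¹ = [-92/187; -64/187]
x' − x̄ = [-92/17, -64/17] = K·y
y = (KᵀK)⁻¹·Kᵀ·(x' − x̄) = [11]
z = y + H·x̄ = [11] + [-10] = [1]

z = [1]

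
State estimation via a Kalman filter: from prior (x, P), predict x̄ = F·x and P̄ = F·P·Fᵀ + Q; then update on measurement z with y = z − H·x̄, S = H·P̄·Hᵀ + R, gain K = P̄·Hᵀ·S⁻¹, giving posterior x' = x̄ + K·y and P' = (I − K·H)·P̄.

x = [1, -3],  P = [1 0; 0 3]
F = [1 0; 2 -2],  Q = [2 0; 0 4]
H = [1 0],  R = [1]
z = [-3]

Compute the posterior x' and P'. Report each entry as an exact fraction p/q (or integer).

x̄ = F·x = [1, 8]
P̄ = F·P·Fᵀ + Q = [3 2; 2 20]
y = z − H·x̄ = [-4]
S = H·P̄·Hᵀ + R = [4]
K = P̄·Hᵀ·S⁻¹ = [3/4; 1/2]
x' = x̄ + K·y = [-2, 6]
P' = (I − K·H)·P̄ = [3/4 1/2; 1/2 19]

x' = [-2, 6]
P' = [3/4 1/2; 1/2 19]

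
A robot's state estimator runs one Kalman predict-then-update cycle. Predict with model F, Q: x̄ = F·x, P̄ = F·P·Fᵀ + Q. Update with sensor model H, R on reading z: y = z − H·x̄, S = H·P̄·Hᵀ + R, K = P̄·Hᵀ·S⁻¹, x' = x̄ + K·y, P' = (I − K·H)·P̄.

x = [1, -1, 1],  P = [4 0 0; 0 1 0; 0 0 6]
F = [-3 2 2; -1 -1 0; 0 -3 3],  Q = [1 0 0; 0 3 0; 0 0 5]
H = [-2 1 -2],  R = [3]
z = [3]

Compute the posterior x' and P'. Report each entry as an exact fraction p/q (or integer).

x' = [-3813/731, -162/731, 2649/731]
P' = [15115/731 4070/731 -12810/731; 4070/731 5524/731 -1281/731; -12810/731 -1281/731 12459/731]

x̄ = F·x = [-3, 0, 6]
P̄ = F·P·Fᵀ + Q = [65 10 30; 10 8 3; 30 3 68]
y = z − H·x̄ = [9]
S = H·P̄·Hᵀ + R = [731]
K = P̄·Hᵀ·S⁻¹ = [-180/731; -18/731; -193/731]
x' = x̄ + K·y = [-3813/731, -162/731, 2649/731]
P' = (I − K·H)·P̄ = [15115/731 4070/731 -12810/731; 4070/731 5524/731 -1281/731; -12810/731 -1281/731 12459/731]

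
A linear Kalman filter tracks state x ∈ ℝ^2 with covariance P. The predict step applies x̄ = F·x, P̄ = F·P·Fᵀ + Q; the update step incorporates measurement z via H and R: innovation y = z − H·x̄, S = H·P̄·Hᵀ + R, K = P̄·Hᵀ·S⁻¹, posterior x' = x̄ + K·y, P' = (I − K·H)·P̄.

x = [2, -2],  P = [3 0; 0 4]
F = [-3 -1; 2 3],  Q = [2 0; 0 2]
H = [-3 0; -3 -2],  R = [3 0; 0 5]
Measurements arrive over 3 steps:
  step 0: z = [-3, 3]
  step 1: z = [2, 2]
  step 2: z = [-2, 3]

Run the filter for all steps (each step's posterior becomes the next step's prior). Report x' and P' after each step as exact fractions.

step 0: x̄ = F·x = [-4, -2]
step 0: P̄ = F·P·Fᵀ + Q = [33 -30; -30 50]
step 0: y = z − H·x̄ = [-15, -13]
step 0: S = H·P̄·Hᵀ + R = [300 117; 117 142]
step 0: K = P̄·Hᵀ·S⁻¹ = [-3165/9637 -39/9637; 4650/9637 -4510/9637]
step 0: x' = x̄ + K·y = [9434/9637, -30394/9637]
step 0: P' = (I − K·H)·P̄ = [3165/9637 -4650/9637; -4650/9637 18250/9637]
step 1: x̄ = F·x = [2092/9637, -72314/9637]
step 1: P̄ = F·P·Fᵀ + Q = [38109/9637 -22590/9637; -22590/9637 140384/9637]
step 1: y = z − H·x̄ = [25550/9637, -119078/9637]
step 1: S = H·P̄·Hᵀ + R = [371892/9637 207441/9637; 207441/9637 681622/9637]
step 1: K = P̄·Hᵀ·S⁻¹ = [-2199297/7279513 -69147/7279513; 3126078/7279513 -3226126/7279513]
step 1: x' = x̄ + K·y = [-3396224/7279513, -6472842/7279513]
step 1: P' = (I − K·H)·P̄ = [2199297/7279513 -3126078/7279513; -3126078/7279513 12754432/7279513]
step 2: x̄ = F·x = [16661514/7279513, -26210974/7279513]
step 2: P̄ = F·P·Fᵀ + Q = [28350663/7279513 -17072220/7279513; -17072220/7279513 100633166/7279513]
step 2: y = z − H·x̄ = [35425516/7279513, 625843/234823]
step 2: S = H·P̄·Hᵀ + R = [276994506/7279513 4926537/234823; 4926537/234823 15781276/234823]
step 2: K = P̄·Hᵀ·S⁻¹ = [-221327997/733872499 -7272507/733872499; 313810728/733872499 -2261363668/5137107493]
step 2: x' = x̄ + K·y = [583235931/733872499, -13833790730/5137107493]
step 2: P' = (I − K·H)·P̄ = [221327997/733872499 -313810728/733872499; -313810728/733872499 8948421814/5137107493]

step 0: x' = [9434/9637, -30394/9637], P' = [3165/9637 -4650/9637; -4650/9637 18250/9637]
step 1: x' = [-3396224/7279513, -6472842/7279513], P' = [2199297/7279513 -3126078/7279513; -3126078/7279513 12754432/7279513]
step 2: x' = [583235931/733872499, -13833790730/5137107493], P' = [221327997/733872499 -313810728/733872499; -313810728/733872499 8948421814/5137107493]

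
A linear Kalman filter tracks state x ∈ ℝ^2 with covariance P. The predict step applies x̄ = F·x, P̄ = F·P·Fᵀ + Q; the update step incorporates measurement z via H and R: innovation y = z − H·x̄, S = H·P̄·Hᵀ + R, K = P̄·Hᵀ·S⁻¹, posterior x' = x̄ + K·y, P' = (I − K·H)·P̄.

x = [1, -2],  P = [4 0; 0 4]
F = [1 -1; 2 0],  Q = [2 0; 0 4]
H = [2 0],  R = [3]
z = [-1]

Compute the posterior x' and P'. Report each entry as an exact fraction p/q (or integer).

x̄ = F·x = [3, 2]
P̄ = F·P·Fᵀ + Q = [10 8; 8 20]
y = z − H·x̄ = [-7]
S = H·P̄·Hᵀ + R = [43]
K = P̄·Hᵀ·S⁻¹ = [20/43; 16/43]
x' = x̄ + K·y = [-11/43, -26/43]
P' = (I − K·H)·P̄ = [30/43 24/43; 24/43 604/43]

x' = [-11/43, -26/43]
P' = [30/43 24/43; 24/43 604/43]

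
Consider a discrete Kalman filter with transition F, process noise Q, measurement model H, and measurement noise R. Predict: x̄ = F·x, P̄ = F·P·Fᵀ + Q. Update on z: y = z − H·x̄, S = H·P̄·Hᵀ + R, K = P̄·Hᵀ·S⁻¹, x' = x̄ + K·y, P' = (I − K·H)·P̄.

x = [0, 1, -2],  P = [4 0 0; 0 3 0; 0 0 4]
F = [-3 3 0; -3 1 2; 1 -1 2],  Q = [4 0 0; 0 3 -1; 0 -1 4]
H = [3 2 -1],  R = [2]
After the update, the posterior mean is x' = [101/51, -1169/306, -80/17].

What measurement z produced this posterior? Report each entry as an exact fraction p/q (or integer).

z = [3]

x̄ = F·x = [3, -3, -5]
P̄ = F·P·Fᵀ + Q = [67 45 -21; 45 58 0; -21 0 27]
S = H·P̄·Hᵀ + R = [1530]
K = P̄·Hᵀ·S⁻¹ = [52/255; 251/1530; -1/17]
x' − x̄ = [-52/51, -251/306, 5/17] = K·y
y = (KᵀK)⁻¹·Kᵀ·(x' − x̄) = [-5]
z = y + H·x̄ = [-5] + [8] = [3]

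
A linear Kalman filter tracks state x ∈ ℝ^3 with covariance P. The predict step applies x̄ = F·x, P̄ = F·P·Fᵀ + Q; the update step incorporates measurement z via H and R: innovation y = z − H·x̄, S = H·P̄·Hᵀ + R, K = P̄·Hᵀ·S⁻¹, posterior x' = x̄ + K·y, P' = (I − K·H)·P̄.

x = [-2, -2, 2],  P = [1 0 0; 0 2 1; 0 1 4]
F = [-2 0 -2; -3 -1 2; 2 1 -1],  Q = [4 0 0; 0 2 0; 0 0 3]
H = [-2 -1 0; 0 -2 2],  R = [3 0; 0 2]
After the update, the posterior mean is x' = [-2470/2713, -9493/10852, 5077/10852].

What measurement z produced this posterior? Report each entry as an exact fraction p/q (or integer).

x̄ = F·x = [0, 12, -8]
P̄ = F·P·Fᵀ + Q = [24 -8 2; -8 25 -13; 2 -13 11]
S = H·P̄·Hᵀ + R = [92 36; 36 250]
K = P̄·Hᵀ·S⁻¹ = [-1340/2713 410/2713; 243/10852 -1667/5426; 261/10852 1023/5426]
x' − x̄ = [-2470/2713, -139717/10852, 91893/10852] = K·y
y = (KᵀK)⁻¹·Kᵀ·(x' − x̄) = [15, 43]
z = y + H·x̄ = [15, 43] + [-12, -40] = [3, 3]

z = [3, 3]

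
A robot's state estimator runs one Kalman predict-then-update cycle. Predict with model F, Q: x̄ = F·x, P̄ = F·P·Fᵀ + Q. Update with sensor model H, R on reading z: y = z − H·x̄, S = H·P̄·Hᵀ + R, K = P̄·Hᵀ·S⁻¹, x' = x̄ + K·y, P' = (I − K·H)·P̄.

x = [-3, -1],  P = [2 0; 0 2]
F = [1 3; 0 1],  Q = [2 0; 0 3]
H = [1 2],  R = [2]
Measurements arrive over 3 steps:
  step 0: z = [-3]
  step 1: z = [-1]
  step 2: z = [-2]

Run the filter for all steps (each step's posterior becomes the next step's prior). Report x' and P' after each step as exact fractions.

step 0: x' = [-7/2, 3/17], P' = [5 -2; -2 21/17]
step 1: x' = [-674/271, 751/1084], P' = [886/271 -362/271; -362/271 535/542]
step 2: x' = [-21925/16579, -4003/16579], P' = [53986/16579 -21904/16579; -21904/16579 16155/16579]

step 0: x̄ = F·x = [-6, -1]
step 0: P̄ = F·P·Fᵀ + Q = [22 6; 6 5]
step 0: y = z − H·x̄ = [5]
step 0: S = H·P̄·Hᵀ + R = [68]
step 0: K = P̄·Hᵀ·S⁻¹ = [1/2; 4/17]
step 0: x' = x̄ + K·y = [-7/2, 3/17]
step 0: P' = (I − K·H)·P̄ = [5 -2; -2 21/17]
step 1: x̄ = F·x = [-101/34, 3/17]
step 1: P̄ = F·P·Fᵀ + Q = [104/17 29/17; 29/17 72/17]
step 1: y = z − H·x̄ = [55/34]
step 1: S = H·P̄·Hᵀ + R = [542/17]
step 1: K = P̄·Hᵀ·S⁻¹ = [81/271; 173/542]
step 1: x' = x̄ + K·y = [-674/271, 751/1084]
step 1: P' = (I − K·H)·P̄ = [886/271 -362/271; -362/271 535/542]
step 2: x̄ = F·x = [-443/1084, 751/1084]
step 2: P̄ = F·P·Fᵀ + Q = [3327/542 881/542; 881/542 2161/542]
step 2: y = z − H·x̄ = [-3227/1084]
step 2: S = H·P̄·Hᵀ + R = [16579/542]
step 2: K = P̄·Hᵀ·S⁻¹ = [5089/16579; 5203/16579]
step 2: x' = x̄ + K·y = [-21925/16579, -4003/16579]
step 2: P' = (I − K·H)·P̄ = [53986/16579 -21904/16579; -21904/16579 16155/16579]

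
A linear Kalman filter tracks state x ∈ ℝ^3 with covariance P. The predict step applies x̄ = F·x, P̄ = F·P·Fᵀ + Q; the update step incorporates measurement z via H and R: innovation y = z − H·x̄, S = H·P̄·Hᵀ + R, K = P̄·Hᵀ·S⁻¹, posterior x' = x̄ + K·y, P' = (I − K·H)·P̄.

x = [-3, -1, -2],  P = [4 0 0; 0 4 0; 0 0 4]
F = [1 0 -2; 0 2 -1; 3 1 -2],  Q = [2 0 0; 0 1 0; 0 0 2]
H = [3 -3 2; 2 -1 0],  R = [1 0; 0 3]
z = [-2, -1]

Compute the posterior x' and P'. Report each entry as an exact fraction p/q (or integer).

x' = [4837/8391, 8222/8391, -3898/8391]
P' = [45130/8391 82982/8391 57044/8391; 82982/8391 171001/8391 132256/8391; 57044/8391 132256/8391 114838/8391]

x̄ = F·x = [1, 0, -6]
P̄ = F·P·Fᵀ + Q = [22 8 28; 8 21 16; 28 16 58]
y = z − H·x̄ = [7, -3]
S = H·P̄·Hᵀ + R = [620 203; 203 80]
K = P̄·Hᵀ·S⁻¹ = [532/8391 2426/8391; 455/8391 -1679/8391; 4040/8391 -6056/8391]
x' = x̄ + K·y = [4837/8391, 8222/8391, -3898/8391]
P' = (I − K·H)·P̄ = [45130/8391 82982/8391 57044/8391; 82982/8391 171001/8391 132256/8391; 57044/8391 132256/8391 114838/8391]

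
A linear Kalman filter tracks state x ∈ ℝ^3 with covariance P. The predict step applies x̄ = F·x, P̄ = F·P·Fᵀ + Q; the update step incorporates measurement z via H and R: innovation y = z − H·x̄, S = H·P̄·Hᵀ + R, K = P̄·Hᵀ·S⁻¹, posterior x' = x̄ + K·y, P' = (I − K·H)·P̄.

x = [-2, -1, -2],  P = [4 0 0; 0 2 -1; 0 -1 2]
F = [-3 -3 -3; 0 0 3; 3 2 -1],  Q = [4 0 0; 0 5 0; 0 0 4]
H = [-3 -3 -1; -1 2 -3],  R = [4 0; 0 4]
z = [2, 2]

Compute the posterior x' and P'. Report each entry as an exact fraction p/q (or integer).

x̄ = F·x = [15, -6, -6]
P̄ = F·P·Fᵀ + Q = [58 -9 -39; -9 23 -12; -39 -12 54]
y = z − H·x̄ = [23, 11]
S = H·P̄·Hᵀ + R = [319 -249; -249 586]
K = P̄·Hᵀ·S⁻¹ = [-53079/124933 -13813/124933; 5079/124933 21559/124933; 21411/124933 -22242/124933]
x' = x̄ + K·y = [501235/124933, -395632/124933, -501807/124933]
P' = (I − K·H)·P̄ = [2079915/124933 -1459784/124933 -1648077/124933; -1459784/124933 1063960/124933 1167156/124933; -1648077/124933 1167156/124933 1357119/124933]

x' = [501235/124933, -395632/124933, -501807/124933]
P' = [2079915/124933 -1459784/124933 -1648077/124933; -1459784/124933 1063960/124933 1167156/124933; -1648077/124933 1167156/124933 1357119/124933]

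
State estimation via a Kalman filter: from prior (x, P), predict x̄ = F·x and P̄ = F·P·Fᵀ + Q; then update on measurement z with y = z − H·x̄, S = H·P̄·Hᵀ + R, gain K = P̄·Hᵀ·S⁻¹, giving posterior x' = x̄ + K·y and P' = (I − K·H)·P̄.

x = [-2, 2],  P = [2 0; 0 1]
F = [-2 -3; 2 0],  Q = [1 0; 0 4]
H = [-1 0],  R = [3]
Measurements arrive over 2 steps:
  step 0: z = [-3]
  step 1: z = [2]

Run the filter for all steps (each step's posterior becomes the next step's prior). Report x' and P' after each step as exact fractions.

step 0: x̄ = F·x = [-2, -4]
step 0: P̄ = F·P·Fᵀ + Q = [18 -8; -8 12]
step 0: y = z − H·x̄ = [-5]
step 0: S = H·P̄·Hᵀ + R = [21]
step 0: K = P̄·Hᵀ·S⁻¹ = [-6/7; 8/21]
step 0: x' = x̄ + K·y = [16/7, -124/21]
step 0: P' = (I − K·H)·P̄ = [18/7 -8/7; -8/7 188/21]
step 1: x̄ = F·x = [92/7, 32/7]
step 1: P̄ = F·P·Fᵀ + Q = [547/7 -24/7; -24/7 100/7]
step 1: y = z − H·x̄ = [106/7]
step 1: S = H·P̄·Hᵀ + R = [568/7]
step 1: K = P̄·Hᵀ·S⁻¹ = [-547/568; 3/71]
step 1: x' = x̄ + K·y = [-409/284, 370/71]
step 1: P' = (I − K·H)·P̄ = [1641/568 -9/71; -9/71 1004/71]

step 0: x' = [16/7, -124/21], P' = [18/7 -8/7; -8/7 188/21]
step 1: x' = [-409/284, 370/71], P' = [1641/568 -9/71; -9/71 1004/71]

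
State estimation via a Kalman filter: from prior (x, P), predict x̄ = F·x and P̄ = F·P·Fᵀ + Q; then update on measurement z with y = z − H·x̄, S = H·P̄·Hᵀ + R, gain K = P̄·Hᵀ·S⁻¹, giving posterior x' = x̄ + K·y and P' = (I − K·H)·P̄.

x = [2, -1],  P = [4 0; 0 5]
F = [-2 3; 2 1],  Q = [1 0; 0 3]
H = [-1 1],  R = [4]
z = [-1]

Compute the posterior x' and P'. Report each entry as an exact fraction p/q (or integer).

x' = [49/92, 1/92]
P' = [1735/92 1483/92; 1483/92 1583/92]

x̄ = F·x = [-7, 3]
P̄ = F·P·Fᵀ + Q = [62 -1; -1 24]
y = z − H·x̄ = [-11]
S = H·P̄·Hᵀ + R = [92]
K = P̄·Hᵀ·S⁻¹ = [-63/92; 25/92]
x' = x̄ + K·y = [49/92, 1/92]
P' = (I − K·H)·P̄ = [1735/92 1483/92; 1483/92 1583/92]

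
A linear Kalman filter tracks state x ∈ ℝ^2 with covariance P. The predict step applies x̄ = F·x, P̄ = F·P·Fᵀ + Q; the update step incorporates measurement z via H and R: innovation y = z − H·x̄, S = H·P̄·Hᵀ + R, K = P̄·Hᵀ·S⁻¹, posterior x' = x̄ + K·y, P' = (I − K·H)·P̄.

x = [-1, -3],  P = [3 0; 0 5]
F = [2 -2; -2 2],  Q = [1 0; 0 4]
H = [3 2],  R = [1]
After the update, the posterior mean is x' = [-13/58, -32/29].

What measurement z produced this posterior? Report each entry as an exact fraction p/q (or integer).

z = [-3]

x̄ = F·x = [4, -4]
P̄ = F·P·Fᵀ + Q = [33 -32; -32 36]
S = H·P̄·Hᵀ + R = [58]
K = P̄·Hᵀ·S⁻¹ = [35/58; -12/29]
x' − x̄ = [-245/58, 84/29] = K·y
y = (KᵀK)⁻¹·Kᵀ·(x' − x̄) = [-7]
z = y + H·x̄ = [-7] + [4] = [-3]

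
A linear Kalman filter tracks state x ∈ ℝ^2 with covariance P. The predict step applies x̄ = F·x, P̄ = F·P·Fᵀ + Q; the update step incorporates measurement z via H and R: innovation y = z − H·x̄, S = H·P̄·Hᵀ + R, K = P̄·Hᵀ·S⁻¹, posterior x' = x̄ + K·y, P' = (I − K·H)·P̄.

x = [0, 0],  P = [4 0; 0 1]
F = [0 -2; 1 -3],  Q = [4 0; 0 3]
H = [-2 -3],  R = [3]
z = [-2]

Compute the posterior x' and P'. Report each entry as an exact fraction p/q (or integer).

x̄ = F·x = [0, 0]
P̄ = F·P·Fᵀ + Q = [8 6; 6 16]
y = z − H·x̄ = [-2]
S = H·P̄·Hᵀ + R = [251]
K = P̄·Hᵀ·S⁻¹ = [-34/251; -60/251]
x' = x̄ + K·y = [68/251, 120/251]
P' = (I − K·H)·P̄ = [852/251 -534/251; -534/251 416/251]

x' = [68/251, 120/251]
P' = [852/251 -534/251; -534/251 416/251]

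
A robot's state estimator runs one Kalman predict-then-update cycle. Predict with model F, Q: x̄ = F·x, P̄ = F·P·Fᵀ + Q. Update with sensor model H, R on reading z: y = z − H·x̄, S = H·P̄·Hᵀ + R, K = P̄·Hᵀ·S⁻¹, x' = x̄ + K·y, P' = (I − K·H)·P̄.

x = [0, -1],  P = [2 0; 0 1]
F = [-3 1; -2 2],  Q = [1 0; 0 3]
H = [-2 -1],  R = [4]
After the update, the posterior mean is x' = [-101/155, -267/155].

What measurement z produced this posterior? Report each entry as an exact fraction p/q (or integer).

z = [3]

x̄ = F·x = [-1, -2]
P̄ = F·P·Fᵀ + Q = [20 14; 14 15]
S = H·P̄·Hᵀ + R = [155]
K = P̄·Hᵀ·S⁻¹ = [-54/155; -43/155]
x' − x̄ = [54/155, 43/155] = K·y
y = (KᵀK)⁻¹·Kᵀ·(x' − x̄) = [-1]
z = y + H·x̄ = [-1] + [4] = [3]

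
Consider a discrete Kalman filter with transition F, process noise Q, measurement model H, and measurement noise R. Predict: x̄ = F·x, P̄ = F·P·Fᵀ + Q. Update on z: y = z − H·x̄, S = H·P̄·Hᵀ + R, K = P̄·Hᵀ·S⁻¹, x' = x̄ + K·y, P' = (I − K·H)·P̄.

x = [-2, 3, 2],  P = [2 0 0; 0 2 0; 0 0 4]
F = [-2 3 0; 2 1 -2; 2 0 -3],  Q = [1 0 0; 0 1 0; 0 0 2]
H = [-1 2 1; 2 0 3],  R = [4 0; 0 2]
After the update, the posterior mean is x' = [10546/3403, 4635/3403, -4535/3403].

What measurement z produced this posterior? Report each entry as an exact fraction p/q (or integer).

x̄ = F·x = [13, -5, -10]
P̄ = F·P·Fᵀ + Q = [27 -2 -8; -2 27 32; -8 32 46]
S = H·P̄·Hᵀ + R = [337 276; 276 428]
K = P̄·Hᵀ·S⁻¹ = [-6243/17015 10437/34030; 3068/17015 1679/17015; 4208/17015 4273/34030]
x' − x̄ = [-33693/3403, 21650/3403, 29495/3403] = K·y
y = (KᵀK)⁻¹·Kᵀ·(x' − x̄) = [32, 6]
z = y + H·x̄ = [32, 6] + [-33, -4] = [-1, 2]

z = [-1, 2]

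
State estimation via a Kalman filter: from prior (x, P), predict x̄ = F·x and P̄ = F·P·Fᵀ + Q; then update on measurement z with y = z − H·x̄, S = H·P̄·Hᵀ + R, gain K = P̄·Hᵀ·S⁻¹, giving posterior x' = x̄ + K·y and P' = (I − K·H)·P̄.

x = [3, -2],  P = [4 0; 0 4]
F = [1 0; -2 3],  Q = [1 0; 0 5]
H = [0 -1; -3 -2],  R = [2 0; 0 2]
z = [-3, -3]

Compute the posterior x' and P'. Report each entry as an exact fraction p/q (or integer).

x' = [-849/2461, 5253/2461]
P' = [2230/2461 -2684/2461; -2684/2461 4206/2461]

x̄ = F·x = [3, -12]
P̄ = F·P·Fᵀ + Q = [5 -8; -8 57]
y = z − H·x̄ = [-15, -18]
S = H·P̄·Hᵀ + R = [59 90; 90 179]
K = P̄·Hᵀ·S⁻¹ = [1342/2461 -661/2461; -2103/2461 -180/2461]
x' = x̄ + K·y = [-849/2461, 5253/2461]
P' = (I − K·H)·P̄ = [2230/2461 -2684/2461; -2684/2461 4206/2461]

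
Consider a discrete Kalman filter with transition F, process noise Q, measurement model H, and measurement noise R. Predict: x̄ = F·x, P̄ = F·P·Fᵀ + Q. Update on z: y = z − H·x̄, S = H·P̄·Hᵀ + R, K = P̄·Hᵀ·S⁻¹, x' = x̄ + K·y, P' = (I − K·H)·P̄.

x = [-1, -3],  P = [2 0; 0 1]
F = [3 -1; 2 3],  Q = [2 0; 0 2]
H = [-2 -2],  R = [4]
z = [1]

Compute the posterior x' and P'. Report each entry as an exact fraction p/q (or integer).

x̄ = F·x = [0, -11]
P̄ = F·P·Fᵀ + Q = [21 9; 9 19]
y = z − H·x̄ = [-21]
S = H·P̄·Hᵀ + R = [236]
K = P̄·Hᵀ·S⁻¹ = [-15/59; -14/59]
x' = x̄ + K·y = [315/59, -355/59]
P' = (I − K·H)·P̄ = [339/59 -309/59; -309/59 337/59]

x' = [315/59, -355/59]
P' = [339/59 -309/59; -309/59 337/59]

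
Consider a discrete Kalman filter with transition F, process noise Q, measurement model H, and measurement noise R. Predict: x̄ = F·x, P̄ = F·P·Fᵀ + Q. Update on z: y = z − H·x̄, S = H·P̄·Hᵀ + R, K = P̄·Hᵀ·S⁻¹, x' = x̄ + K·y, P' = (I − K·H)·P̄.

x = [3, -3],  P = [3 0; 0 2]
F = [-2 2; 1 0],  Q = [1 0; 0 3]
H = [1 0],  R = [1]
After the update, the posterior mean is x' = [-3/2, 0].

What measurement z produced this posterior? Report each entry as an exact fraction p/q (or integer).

x̄ = F·x = [-12, 3]
P̄ = F·P·Fᵀ + Q = [21 -6; -6 6]
S = H·P̄·Hᵀ + R = [22]
K = P̄·Hᵀ·S⁻¹ = [21/22; -3/11]
x' − x̄ = [21/2, -3] = K·y
y = (KᵀK)⁻¹·Kᵀ·(x' − x̄) = [11]
z = y + H·x̄ = [11] + [-12] = [-1]

z = [-1]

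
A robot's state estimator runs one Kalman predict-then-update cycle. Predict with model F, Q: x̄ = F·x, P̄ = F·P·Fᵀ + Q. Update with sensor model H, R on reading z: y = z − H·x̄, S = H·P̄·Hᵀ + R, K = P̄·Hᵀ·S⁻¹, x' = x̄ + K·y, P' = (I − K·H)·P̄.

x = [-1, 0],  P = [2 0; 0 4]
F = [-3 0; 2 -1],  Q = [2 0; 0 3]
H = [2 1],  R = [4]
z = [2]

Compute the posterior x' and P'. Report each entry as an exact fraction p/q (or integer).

x' = [97/51, -28/17]
P' = [236/51 -120/17; -120/17 228/17]

x̄ = F·x = [3, -2]
P̄ = F·P·Fᵀ + Q = [20 -12; -12 15]
y = z − H·x̄ = [-2]
S = H·P̄·Hᵀ + R = [51]
K = P̄·Hᵀ·S⁻¹ = [28/51; -3/17]
x' = x̄ + K·y = [97/51, -28/17]
P' = (I − K·H)·P̄ = [236/51 -120/17; -120/17 228/17]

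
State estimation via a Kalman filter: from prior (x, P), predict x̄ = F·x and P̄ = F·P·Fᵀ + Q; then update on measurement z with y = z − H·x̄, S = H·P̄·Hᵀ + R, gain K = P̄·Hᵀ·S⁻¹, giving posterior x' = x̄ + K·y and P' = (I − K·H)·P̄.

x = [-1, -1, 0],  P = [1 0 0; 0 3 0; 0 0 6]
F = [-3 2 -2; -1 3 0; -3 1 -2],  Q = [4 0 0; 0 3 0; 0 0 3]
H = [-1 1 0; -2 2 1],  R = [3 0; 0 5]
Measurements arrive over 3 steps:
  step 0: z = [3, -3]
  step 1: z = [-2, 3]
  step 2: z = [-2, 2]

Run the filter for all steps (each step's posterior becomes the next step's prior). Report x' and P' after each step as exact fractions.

step 0: x̄ = F·x = [1, -2, 2]
step 0: P̄ = F·P·Fᵀ + Q = [49 21 39; 21 31 12; 39 12 39]
step 0: y = z − H·x̄ = [6, 1]
step 0: S = H·P̄·Hᵀ + R = [41 49; 49 88]
step 0: K = P̄·Hᵀ·S⁻¹ = [-1631/1207 675/1207; -688/1207 822/1207; -1641/1207 708/1207]
step 0: x' = x̄ + K·y = [-7904/1207, -5720/1207, -6724/1207]
step 0: P' = (I − K·H)·P̄ = [24950/1207 20057/1207 13161/1207; 20057/1207 17993/1207 8238/1207; 13161/1207 8238/1207 13386/1207]
step 1: x̄ = F·x = [25720/1207, -9256/1207, 31440/1207]
step 1: P̄ = F·P·Fᵀ + Q = [206238/1207 -60925/1207 242071/1207; -60925/1207 70166/1207 -94847/1207; 242071/1207 -94847/1207 304346/1207]
step 1: y = z − H·x̄ = [32562/1207, 42133/1207]
step 1: S = H·P̄·Hᵀ + R = [401875/1207 459590/1207; 459590/1207 555725/1207]
step 1: K = P̄·Hᵀ·S⁻¹ = [-468987/401293 884087/2006465; -134381/401293 1159841/2006465; -577294/401293 1053082/2006465]
step 1: x' = x̄ + K·y = [10356043/2006465, 6973629/2006465, 11154538/2006465]
step 1: P' = (I − K·H)·P̄ = [7573870/401293 6166909/401293 3698009/401293; 6166909/401293 5763766/401293 1966127/401293; 3698009/401293 1966127/401293 4516846/401293]
step 2: x̄ = F·x = [-39429947/2006465, 10564844/2006465, -46403576/2006465]
step 2: P̄ = F·P·Fᵀ + Q = [65536634/401293 -14932537/401293 74836911/401293; -14932537/401293 23650189/401293 -26056926/401293; 74836911/401293 -26056926/401293 92710005/401293]
step 2: y = z − H·x̄ = [-54007721/2006465, -49573076/2006465]
step 2: S = H·P̄·Hᵀ + R = [120255776/401293 137209957/401293; 137209957/401293 167348710/401293]
step 2: K = P̄·Hᵀ·S⁻¹ = [-216725529/170249233 90100473/170249233; -197870822/462105061 303362694/462105061; -4779328809/3234735427 1810196805/3234735427]
step 2: x' = x̄ + K·y = [261841634/170249233, 1320726114/2310525305, 45553602649/16173677135]
step 2: P' = (I − K·H)·P̄ = [3677157782/170249233 432425885/24321319 1750855539/170249233; 432425885/24321319 7622479349/462105061 2704038402/462105061; 1750855539/170249233 2704038402/462105061 37726956879/3234735427]

step 0: x' = [-7904/1207, -5720/1207, -6724/1207], P' = [24950/1207 20057/1207 13161/1207; 20057/1207 17993/1207 8238/1207; 13161/1207 8238/1207 13386/1207]
step 1: x' = [10356043/2006465, 6973629/2006465, 11154538/2006465], P' = [7573870/401293 6166909/401293 3698009/401293; 6166909/401293 5763766/401293 1966127/401293; 3698009/401293 1966127/401293 4516846/401293]
step 2: x' = [261841634/170249233, 1320726114/2310525305, 45553602649/16173677135], P' = [3677157782/170249233 432425885/24321319 1750855539/170249233; 432425885/24321319 7622479349/462105061 2704038402/462105061; 1750855539/170249233 2704038402/462105061 37726956879/3234735427]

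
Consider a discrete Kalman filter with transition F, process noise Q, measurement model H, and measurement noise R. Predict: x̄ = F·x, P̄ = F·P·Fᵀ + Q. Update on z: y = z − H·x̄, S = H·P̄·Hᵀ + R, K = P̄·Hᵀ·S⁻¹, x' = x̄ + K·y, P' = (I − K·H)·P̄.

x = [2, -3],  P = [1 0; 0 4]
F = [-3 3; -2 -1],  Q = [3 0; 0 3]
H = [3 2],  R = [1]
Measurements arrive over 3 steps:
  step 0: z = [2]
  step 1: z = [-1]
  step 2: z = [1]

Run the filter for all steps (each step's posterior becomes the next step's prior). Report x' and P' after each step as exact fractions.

step 0: x' = [131/135, -209/405], P' = [224/45 -986/135; -986/135 4439/405]
step 1: x' = [37506/101161, -1178318/1112771], P' = [148242/101161 -206319/101161; -206319/101161 3417629/1112771]
step 2: x' = [-137153394/900607177, 648671502/900607177], P' = [1298426862/900607177 -1806864540/900607177; -1806864540/900607177 2724006782/900607177]

step 0: x̄ = F·x = [-15, -1]
step 0: P̄ = F·P·Fᵀ + Q = [48 -6; -6 11]
step 0: y = z − H·x̄ = [49]
step 0: S = H·P̄·Hᵀ + R = [405]
step 0: K = P̄·Hᵀ·S⁻¹ = [44/135; 4/405]
step 0: x' = x̄ + K·y = [131/135, -209/405]
step 0: P' = (I − K·H)·P̄ = [224/45 -986/135; -986/135 4439/405]
step 1: x̄ = F·x = [-602/135, -577/405]
step 1: P̄ = F·P·Fᵀ + Q = [12506/45 2551/135; 2551/135 1886/405]
step 1: y = z − H·x̄ = [6167/405]
step 1: S = H·P̄·Hᵀ + R = [1112771/405]
step 1: K = P̄·Hᵀ·S⁻¹ = [32088/101161; 26731/1112771]
step 1: x' = x̄ + K·y = [37506/101161, -1178318/1112771]
step 1: P' = (I − K·H)·P̄ = [148242/101161 -206319/101161; -206319/101161 3417629/1112771]
step 2: x̄ = F·x = [-4772652/1112771, 353186/1112771]
step 2: P̄ = F·P·Fᵀ + Q = [89624094/1112771 6339612/1112771; 6339612/1112771 4200554/1112771]
step 2: y = z − H·x̄ = [14724355/1112771]
step 2: S = H·P̄·Hᵀ + R = [900607177/1112771]
step 2: K = P̄·Hᵀ·S⁻¹ = [281551506/900607177; 27419944/900607177]
step 2: x' = x̄ + K·y = [-137153394/900607177, 648671502/900607177]
step 2: P' = (I − K·H)·P̄ = [1298426862/900607177 -1806864540/900607177; -1806864540/900607177 2724006782/900607177]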